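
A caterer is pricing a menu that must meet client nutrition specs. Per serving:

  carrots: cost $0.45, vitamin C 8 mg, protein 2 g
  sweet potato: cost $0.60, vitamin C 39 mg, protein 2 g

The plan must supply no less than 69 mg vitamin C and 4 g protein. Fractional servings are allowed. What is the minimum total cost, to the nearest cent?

A basic optimal solution has at most two foods positive. Try each food alone and each pair with both targets met exactly.
carrots only: max(69/8, 4/2) = 8.625 servings → $3.88.
sweet potato only: max(69/39, 4/2) = 2 servings → $1.20.
carrots + sweet potato with both tight: 0.2903 servings and 1.71 servings → $1.16.
So the least-cost plan costs $1.16.

$1.16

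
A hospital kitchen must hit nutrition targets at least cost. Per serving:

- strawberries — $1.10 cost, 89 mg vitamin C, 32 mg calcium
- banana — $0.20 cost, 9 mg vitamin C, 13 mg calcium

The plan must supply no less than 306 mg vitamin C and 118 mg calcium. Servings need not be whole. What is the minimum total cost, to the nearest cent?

$3.85

With two linear requirements the optimum uses one or two foods; enumerate the corners.
strawberries only: max(306/89, 118/32) = 3.688 servings → $4.06.
banana only: max(306/9, 118/13) = 34 servings → $6.80.
strawberries + banana with both tight: 3.356 servings and 0.817 servings → $3.85.
So the least-cost plan costs $3.85.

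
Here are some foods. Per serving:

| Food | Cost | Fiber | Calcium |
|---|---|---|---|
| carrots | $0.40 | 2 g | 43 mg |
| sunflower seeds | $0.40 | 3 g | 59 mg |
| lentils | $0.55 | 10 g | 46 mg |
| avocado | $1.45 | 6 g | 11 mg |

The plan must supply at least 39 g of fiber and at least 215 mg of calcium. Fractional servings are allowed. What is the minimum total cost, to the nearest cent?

$2.33

This is a tiny linear program; its minimum lies at a vertex of the feasible set. List the vertices and price them.
carrots only: max(39/2, 215/43) = 19.5 servings → $7.80.
sunflower seeds only: max(39/3, 215/59) = 13 servings → $5.20.
lentils only: max(39/10, 215/46) = 4.674 servings → $2.57.
avocado only: max(39/6, 215/11) = 19.55 servings → $28.34.
carrots + sunflower seeds with both targets exact would need a negative amount; discard.
carrots + lentils with both tight: 1.053 servings and 3.689 servings → $2.45.
carrots + avocado with both tight: 3.648 servings and 5.284 servings → $9.12.
sunflower seeds + lentils with both tight: 0.7876 servings and 3.664 servings → $2.33.
sunflower seeds + avocado with both tight: 2.682 servings and 5.159 servings → $8.55.
lentils + avocado with both targets exact would need a negative amount; discard.
The minimum over all feasible corners is $2.33.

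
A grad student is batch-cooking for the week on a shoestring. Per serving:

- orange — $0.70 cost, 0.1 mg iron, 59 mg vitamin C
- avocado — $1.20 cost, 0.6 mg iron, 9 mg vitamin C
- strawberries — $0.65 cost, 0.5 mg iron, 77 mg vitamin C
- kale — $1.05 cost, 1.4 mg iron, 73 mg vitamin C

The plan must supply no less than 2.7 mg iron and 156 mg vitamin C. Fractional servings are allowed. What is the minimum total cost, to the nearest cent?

$2.11

orange only: max(2.7/0.1, 156/59) = 27 servings → $18.90.
avocado only: max(2.7/0.6, 156/9) = 17.33 servings → $20.80.
strawberries only: max(2.7/0.5, 156/77) = 5.4 servings → $3.51.
kale only: max(2.7/1.4, 156/73) = 2.137 servings → $2.24.
orange + avocado with both tight: 2.009 servings and 4.165 servings → $6.40.
orange + strawberries: intersection lies outside the first quadrant.
orange + kale with both tight: 0.2829 servings and 1.908 servings → $2.20.
avocado + strawberries with both tight: 3.115 servings and 1.662 servings → $4.82.
avocado + kale with both targets exact would need a negative amount; discard.
strawberries + kale with both tight: 0.2987 servings and 1.822 servings → $2.11.
The minimum over all feasible corners is $2.11.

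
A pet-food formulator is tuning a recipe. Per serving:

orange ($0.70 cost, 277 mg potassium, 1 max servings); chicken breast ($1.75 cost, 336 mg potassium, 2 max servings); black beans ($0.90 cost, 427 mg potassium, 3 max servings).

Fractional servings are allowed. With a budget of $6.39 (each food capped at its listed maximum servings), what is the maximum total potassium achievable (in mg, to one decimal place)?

Potassium per dollar: black beans 474.4, orange 395.7, chicken breast 192.
Take 3 servings of black beans: spends $2.70, +1281.0 mg potassium (running total 1281.0 mg).
Take 1 serving of orange: spends $0.70, +277.0 mg potassium (running total 1558.0 mg).
Take 1.709 servings of chicken breast: spends $2.99, +574.1 mg potassium (running total 2132.1 mg).
Greedy by best ratio exhausts the cost allowance optimally: 2132.1 mg.

2132.1 mg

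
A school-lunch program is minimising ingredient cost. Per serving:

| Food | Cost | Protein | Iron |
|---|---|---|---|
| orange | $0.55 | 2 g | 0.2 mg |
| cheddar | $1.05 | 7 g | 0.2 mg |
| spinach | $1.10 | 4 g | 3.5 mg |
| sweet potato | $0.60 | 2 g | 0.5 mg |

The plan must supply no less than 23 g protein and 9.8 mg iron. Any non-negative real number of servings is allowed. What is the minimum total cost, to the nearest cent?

Check every corner: each single food scaled to meet both minima, and each pair solved so both constraints bind.
orange only: max(23/2, 9.8/0.2) = 49 servings → $26.95.
cheddar only: max(23/7, 9.8/0.2) = 49 servings → $51.45.
spinach only: max(23/4, 9.8/3.5) = 5.75 servings → $6.33.
sweet potato only: max(23/2, 9.8/0.5) = 19.6 servings → $11.76.
orange + cheddar: the both-tight solution has a negative serving — not a feasible corner.
orange + spinach with both tight: 6.661 servings and 2.419 servings → $6.33.
orange + sweet potato: the both-tight solution has a negative serving — not a feasible corner.
cheddar + spinach with both tight: 1.743 servings and 2.7 servings → $4.80.
cheddar + sweet potato with both targets exact would need a negative amount; discard.
spinach + sweet potato with both tight: 1.62 servings and 8.26 servings → $6.74.
The minimum over all feasible corners is $4.80.

$4.80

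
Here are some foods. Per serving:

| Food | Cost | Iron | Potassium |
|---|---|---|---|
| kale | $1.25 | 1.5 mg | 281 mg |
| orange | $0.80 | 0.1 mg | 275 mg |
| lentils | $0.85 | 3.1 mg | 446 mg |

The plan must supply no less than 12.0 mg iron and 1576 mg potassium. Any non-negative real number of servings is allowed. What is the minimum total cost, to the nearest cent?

$3.29

A basic optimal solution has at most two foods positive. Try each food alone and each pair with both targets met exactly.
kale only: max(12.0/1.5, 1576/281) = 8 servings → $10.00.
orange only: max(12.0/0.1, 1576/275) = 120 servings → $96.00.
lentils only: max(12.0/3.1, 1576/446) = 3.871 servings → $3.29.
kale + orange with both targets exact would need a negative amount; discard.
kale + lentils with both targets exact would need a negative amount; discard.
orange + lentils: the both-tight solution has a negative serving — not a feasible corner.
The minimum over all feasible corners is $3.29.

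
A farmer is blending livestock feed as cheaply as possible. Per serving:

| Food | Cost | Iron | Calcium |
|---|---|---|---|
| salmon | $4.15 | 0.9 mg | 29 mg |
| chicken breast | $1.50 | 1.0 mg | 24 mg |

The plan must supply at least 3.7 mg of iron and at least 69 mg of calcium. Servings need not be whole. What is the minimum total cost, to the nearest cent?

salmon only: max(3.7/0.9, 69/29) = 4.111 servings → $17.06.
chicken breast only: max(3.7/1.0, 69/24) = 3.7 servings → $5.55.
salmon + chicken breast with both targets exact would need a negative amount; discard.
The minimum over all feasible corners is $5.55.

$5.55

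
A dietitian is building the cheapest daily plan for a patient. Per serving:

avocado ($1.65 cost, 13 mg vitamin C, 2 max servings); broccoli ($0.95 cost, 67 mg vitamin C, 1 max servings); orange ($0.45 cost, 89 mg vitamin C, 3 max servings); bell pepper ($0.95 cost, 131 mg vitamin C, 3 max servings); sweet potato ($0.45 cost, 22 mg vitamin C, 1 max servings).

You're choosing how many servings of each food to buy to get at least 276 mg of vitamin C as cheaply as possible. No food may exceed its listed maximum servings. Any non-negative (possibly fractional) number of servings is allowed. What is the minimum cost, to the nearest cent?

$1.42

Cost per mg of vitamin C: orange $0.0051, bell pepper $0.0073, broccoli $0.0142, sweet potato $0.0205, avocado $0.1269.
Take 3 servings of orange: +267.0 mg vitamin C for $1.35 (total $1.35, still need 9.0 mg).
Take 0.0687 servings of bell pepper: +9.0 mg vitamin C for $0.07 (total $1.42, still need 0.0 mg).
Greedy by cheapest-per-mg is optimal for a single linear constraint, so the minimum cost is $1.42.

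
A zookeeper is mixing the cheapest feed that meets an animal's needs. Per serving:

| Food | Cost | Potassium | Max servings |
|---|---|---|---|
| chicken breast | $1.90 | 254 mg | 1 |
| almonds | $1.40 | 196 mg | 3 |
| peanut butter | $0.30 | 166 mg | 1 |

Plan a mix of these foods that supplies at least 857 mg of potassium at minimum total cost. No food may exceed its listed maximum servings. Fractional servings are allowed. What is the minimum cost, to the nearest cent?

$5.27

Cost per mg of potassium: peanut butter $0.0018, almonds $0.0071, chicken breast $0.0075.
Take 1 serving of peanut butter: +166.0 mg potassium for $0.30 (total $0.30, still need 691.0 mg).
Take 3 servings of almonds: +588.0 mg potassium for $4.20 (total $4.50, still need 103.0 mg).
Take 0.4055 servings of chicken breast: +103.0 mg potassium for $0.77 (total $5.27, still need 0.0 mg).
Filling from the cheapest source first is optimal under one linear minimum: $5.27.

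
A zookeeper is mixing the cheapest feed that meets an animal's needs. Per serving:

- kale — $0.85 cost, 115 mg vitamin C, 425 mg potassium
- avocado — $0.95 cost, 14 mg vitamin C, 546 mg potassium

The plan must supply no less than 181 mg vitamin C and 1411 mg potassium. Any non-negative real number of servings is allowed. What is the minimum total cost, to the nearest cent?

$2.61

With two linear requirements the optimum uses one or two foods; enumerate the corners.
kale only: max(181/115, 1411/425) = 3.32 servings → $2.82.
avocado only: max(181/14, 1411/546) = 12.93 servings → $12.28.
kale + avocado with both tight: 1.391 servings and 1.501 servings → $2.61.
The minimum over all feasible corners is $2.61.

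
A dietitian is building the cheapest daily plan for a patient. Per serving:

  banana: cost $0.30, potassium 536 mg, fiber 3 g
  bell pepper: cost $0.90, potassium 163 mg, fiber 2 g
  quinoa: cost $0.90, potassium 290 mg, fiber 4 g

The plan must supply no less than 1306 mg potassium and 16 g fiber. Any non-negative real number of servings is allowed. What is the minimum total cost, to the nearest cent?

$1.60

banana only: max(1306/536, 16/3) = 5.333 servings → $1.60.
bell pepper only: max(1306/163, 16/2) = 8.012 servings → $7.21.
quinoa only: max(1306/290, 16/4) = 4.503 servings → $4.05.
banana + bell pepper with both tight: 0.006861 servings and 7.99 servings → $7.19.
banana + quinoa with both tight: 0.4584 servings and 3.656 servings → $3.43.
bell pepper + quinoa with both targets exact would need a negative amount; discard.
The minimum over all feasible corners is $1.60.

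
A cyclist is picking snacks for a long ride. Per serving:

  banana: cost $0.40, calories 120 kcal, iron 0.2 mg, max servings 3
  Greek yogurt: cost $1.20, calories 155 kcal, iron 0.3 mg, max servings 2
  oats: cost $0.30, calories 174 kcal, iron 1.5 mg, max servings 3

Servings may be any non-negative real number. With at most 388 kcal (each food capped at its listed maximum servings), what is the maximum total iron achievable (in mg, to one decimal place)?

Iron per kcal: oats 0.008621, Greek yogurt 0.001935, banana 0.001667.
Take 2.23 servings of oats: uses 388 kcal, +3.3 mg iron (running total 3.3 mg).
Greedy by best ratio exhausts the calories allowance optimally: 3.3 mg.

3.3 mg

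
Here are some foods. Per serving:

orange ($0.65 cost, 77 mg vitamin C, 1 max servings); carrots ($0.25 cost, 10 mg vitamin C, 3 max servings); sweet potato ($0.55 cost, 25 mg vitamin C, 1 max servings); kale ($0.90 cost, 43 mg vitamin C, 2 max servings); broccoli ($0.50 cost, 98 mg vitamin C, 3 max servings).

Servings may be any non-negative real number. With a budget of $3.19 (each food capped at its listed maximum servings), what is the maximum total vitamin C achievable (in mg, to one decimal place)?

420.7 mg

Vitamin C per dollar: broccoli 196, orange 118.5, kale 47.78, sweet potato 45.45, carrots 40.
Take 3 servings of broccoli: spends $1.50, +294.0 mg vitamin C (running total 294.0 mg).
Take 1 serving of orange: spends $0.65, +77.0 mg vitamin C (running total 371.0 mg).
Take 1.156 servings of kale: spends $1.04, +49.7 mg vitamin C (running total 420.7 mg).
Filling greedily by vitamin C-per-dollar is optimal for one linear limit, giving 420.7 mg.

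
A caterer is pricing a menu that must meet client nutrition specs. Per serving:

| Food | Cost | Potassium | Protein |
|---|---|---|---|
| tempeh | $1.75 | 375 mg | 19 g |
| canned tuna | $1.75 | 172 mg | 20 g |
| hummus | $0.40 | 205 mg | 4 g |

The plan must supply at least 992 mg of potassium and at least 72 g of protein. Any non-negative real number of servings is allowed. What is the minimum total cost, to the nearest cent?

$6.41

For a min-cost LP with two ≥-constraints, a basic feasible solution has at most two positive variables.
tempeh only: max(992/375, 72/19) = 3.789 servings → $6.63.
canned tuna only: max(992/172, 72/20) = 5.767 servings → $10.09.
hummus only: max(992/205, 72/4) = 18 servings → $7.20.
tempeh + canned tuna with both tight: 1.762 servings and 1.926 servings → $6.45.
tempeh + hummus with both targets exact would need a negative amount; discard.
canned tuna + hummus with both tight: 3.163 servings and 2.185 servings → $6.41.
The minimum over all feasible corners is $6.41.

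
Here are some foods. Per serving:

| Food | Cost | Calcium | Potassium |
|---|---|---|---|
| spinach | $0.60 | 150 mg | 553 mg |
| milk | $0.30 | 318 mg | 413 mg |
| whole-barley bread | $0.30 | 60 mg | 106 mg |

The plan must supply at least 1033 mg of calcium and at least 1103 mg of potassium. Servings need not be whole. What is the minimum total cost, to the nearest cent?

$0.97

Compare the cost at each extreme point of the feasible region.
spinach only: max(1033/150, 1103/553) = 6.887 servings → $4.13.
milk only: max(1033/318, 1103/413) = 3.248 servings → $0.97.
whole-barley bread only: max(1033/60, 1103/106) = 17.22 servings → $5.17.
spinach + milk: the both-tight solution has a negative serving — not a feasible corner.
spinach + whole-barley bread: intersection lies outside the first quadrant.
milk + whole-barley bread: intersection lies outside the first quadrant.
So the least-cost plan costs $0.97.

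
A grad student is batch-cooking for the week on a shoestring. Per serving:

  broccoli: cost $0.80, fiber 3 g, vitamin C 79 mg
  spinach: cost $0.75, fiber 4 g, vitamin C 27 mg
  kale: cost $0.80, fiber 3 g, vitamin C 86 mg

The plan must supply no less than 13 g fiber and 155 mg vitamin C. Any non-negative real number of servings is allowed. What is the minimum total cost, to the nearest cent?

$2.68

The cheapest plan sits at a corner of the feasible region — with two constraints it uses at most two foods.
broccoli only: max(13/3, 155/79) = 4.333 servings → $3.47.
spinach only: max(13/4, 155/27) = 5.741 servings → $4.31.
kale only: max(13/3, 155/86) = 4.333 servings → $3.47.
broccoli + spinach with both tight: 1.145 servings and 2.391 servings → $2.71.
broccoli + kale: intersection lies outside the first quadrant.
spinach + kale with both tight: 2.483 servings and 1.023 servings → $2.68.
So the least-cost plan costs $2.68.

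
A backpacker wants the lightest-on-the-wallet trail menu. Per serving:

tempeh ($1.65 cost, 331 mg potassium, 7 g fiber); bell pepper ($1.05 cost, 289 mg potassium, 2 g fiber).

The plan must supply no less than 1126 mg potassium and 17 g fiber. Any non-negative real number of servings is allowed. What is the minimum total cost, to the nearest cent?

$4.97

tempeh only: max(1126/331, 17/7) = 3.402 servings → $5.61.
bell pepper only: max(1126/289, 17/2) = 8.5 servings → $8.93.
tempeh + bell pepper with both tight: 1.955 servings and 1.657 servings → $4.97.
The minimum over all feasible corners is $4.97.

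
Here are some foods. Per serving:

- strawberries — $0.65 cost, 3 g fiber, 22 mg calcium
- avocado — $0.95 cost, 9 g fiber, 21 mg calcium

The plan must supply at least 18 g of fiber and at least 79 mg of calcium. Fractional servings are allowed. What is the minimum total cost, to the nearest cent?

$2.72

strawberries only: max(18/3, 79/22) = 6 servings → $3.90.
avocado only: max(18/9, 79/21) = 3.762 servings → $3.57.
strawberries + avocado with both tight: 2.467 servings and 1.178 servings → $2.72.
So the least-cost plan costs $2.72.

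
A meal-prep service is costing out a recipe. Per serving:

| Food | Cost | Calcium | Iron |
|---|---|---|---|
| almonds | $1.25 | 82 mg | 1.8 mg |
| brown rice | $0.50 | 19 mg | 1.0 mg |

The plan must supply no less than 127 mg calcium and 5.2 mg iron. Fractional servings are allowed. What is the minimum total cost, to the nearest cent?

$2.81

This is a tiny linear program; its minimum lies at a vertex of the feasible set. List the vertices and price them.
almonds only: max(127/82, 5.2/1.8) = 2.889 servings → $3.61.
brown rice only: max(127/19, 5.2/1.0) = 6.684 servings → $3.34.
almonds + brown rice with both tight: 0.59 servings and 4.138 servings → $2.81.
So the least-cost plan costs $2.81.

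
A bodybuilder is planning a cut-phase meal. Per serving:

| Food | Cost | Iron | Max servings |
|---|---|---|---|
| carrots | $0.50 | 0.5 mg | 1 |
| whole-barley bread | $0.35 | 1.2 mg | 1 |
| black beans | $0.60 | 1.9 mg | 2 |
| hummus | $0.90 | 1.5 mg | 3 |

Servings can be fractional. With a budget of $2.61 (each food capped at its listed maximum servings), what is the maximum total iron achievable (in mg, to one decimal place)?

Iron per dollar: whole-barley bread 3.429, black beans 3.167, hummus 1.667, carrots 1.
Take 1 serving of whole-barley bread: spends $0.35, +1.2 mg iron (running total 1.2 mg).
Take 2 servings of black beans: spends $1.20, +3.8 mg iron (running total 5.0 mg).
Take 1.178 servings of hummus: spends $1.06, +1.8 mg iron (running total 6.8 mg).
Filling greedily by iron-per-dollar is optimal for one linear limit, giving 6.8 mg.

6.8 mg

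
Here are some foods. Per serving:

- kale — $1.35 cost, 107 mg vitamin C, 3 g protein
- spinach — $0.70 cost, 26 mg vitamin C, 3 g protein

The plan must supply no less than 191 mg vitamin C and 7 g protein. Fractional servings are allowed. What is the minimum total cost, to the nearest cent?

$2.68

Compare the cost at each extreme point of the feasible region.
kale only: max(191/107, 7/3) = 2.333 servings → $3.15.
spinach only: max(191/26, 7/3) = 7.346 servings → $5.14.
kale + spinach with both tight: 1.609 servings and 0.7243 servings → $2.68.
The minimum over all feasible corners is $2.68.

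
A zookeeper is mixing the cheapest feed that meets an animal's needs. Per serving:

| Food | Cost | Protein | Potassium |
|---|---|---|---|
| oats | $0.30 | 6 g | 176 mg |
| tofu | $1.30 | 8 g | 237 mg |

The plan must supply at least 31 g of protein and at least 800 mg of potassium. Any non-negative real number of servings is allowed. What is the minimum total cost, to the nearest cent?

$1.55

Compare the cost at each extreme point of the feasible region.
oats only: max(31/6, 800/176) = 5.167 servings → $1.55.
tofu only: max(31/8, 800/237) = 3.875 servings → $5.04.
oats + tofu: the both-tight solution has a negative serving — not a feasible corner.
Cheapest feasible corner: $1.55.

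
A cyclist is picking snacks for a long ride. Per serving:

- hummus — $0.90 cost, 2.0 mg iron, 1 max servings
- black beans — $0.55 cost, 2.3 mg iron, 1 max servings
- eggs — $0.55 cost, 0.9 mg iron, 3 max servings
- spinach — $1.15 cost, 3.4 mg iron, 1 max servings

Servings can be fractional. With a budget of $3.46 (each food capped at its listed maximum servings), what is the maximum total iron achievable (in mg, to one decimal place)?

Iron per dollar: black beans 4.182, spinach 2.957, hummus 2.222, eggs 1.636.
Take 1 serving of black beans: spends $0.55, +2.3 mg iron (running total 2.3 mg).
Take 1 serving of spinach: spends $1.15, +3.4 mg iron (running total 5.7 mg).
Take 1 serving of hummus: spends $0.90, +2.0 mg iron (running total 7.7 mg).
Take 1.564 servings of eggs: spends $0.86, +1.4 mg iron (running total 9.1 mg).
Greedy by best ratio exhausts the cost allowance optimally: 9.1 mg.

9.1 mg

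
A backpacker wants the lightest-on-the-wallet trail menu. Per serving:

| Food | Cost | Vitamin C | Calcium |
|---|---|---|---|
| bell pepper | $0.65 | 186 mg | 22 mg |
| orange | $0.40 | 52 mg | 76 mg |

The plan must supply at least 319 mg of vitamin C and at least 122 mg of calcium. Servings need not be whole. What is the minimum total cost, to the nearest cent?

A basic optimal solution has at most two foods positive. Try each food alone and each pair with both targets met exactly.
bell pepper only: max(319/186, 122/22) = 5.545 servings → $3.60.
orange only: max(319/52, 122/76) = 6.135 servings → $2.45.
bell pepper + orange with both tight: 1.378 servings and 1.206 servings → $1.38.
The minimum over all feasible corners is $1.38.

$1.38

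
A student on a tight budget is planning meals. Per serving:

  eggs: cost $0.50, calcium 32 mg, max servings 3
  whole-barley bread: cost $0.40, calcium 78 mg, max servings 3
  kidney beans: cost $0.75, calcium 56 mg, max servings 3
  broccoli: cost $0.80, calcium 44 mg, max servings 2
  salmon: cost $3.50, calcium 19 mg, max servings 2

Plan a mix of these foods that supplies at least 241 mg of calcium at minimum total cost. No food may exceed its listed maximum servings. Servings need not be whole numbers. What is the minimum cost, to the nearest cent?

Cost per mg of calcium: whole-barley bread $0.0051, kidney beans $0.0134, eggs $0.0156, broccoli $0.0182, salmon $0.1842.
Take 3 servings of whole-barley bread: +234.0 mg calcium for $1.20 (total $1.20, still need 7.0 mg).
Take 0.125 servings of kidney beans: +7.0 mg calcium for $0.09 (total $1.29, still need 0.0 mg).
Filling from the cheapest source first is optimal under one linear minimum: $1.29.

$1.29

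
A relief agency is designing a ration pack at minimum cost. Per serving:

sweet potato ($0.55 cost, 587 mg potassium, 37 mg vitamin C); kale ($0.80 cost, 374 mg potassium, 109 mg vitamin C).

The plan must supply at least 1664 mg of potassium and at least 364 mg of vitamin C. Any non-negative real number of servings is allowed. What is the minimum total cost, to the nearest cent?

An LP optimum is at a vertex; with two nutrient constraints at most two foods are used. Check each candidate.
sweet potato only: max(1664/587, 364/37) = 9.838 servings → $5.41.
kale only: max(1664/374, 364/109) = 4.449 servings → $3.56.
sweet potato + kale with both tight: 0.9022 servings and 3.033 servings → $2.92.
So the least-cost plan costs $2.92.

$2.92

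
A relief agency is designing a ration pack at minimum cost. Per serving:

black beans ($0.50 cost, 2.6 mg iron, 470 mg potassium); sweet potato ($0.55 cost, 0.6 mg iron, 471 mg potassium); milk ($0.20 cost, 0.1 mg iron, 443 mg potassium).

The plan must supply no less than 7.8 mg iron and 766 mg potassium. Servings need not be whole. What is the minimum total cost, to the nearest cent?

Minimising a linear cost over {iron ≥ 7.8, potassium ≥ 766, servings ≥ 0} — the optimum is at a vertex, using one or two foods.
black beans only: max(7.8/2.6, 766/470) = 3 servings → $1.50.
sweet potato only: max(7.8/0.6, 766/471) = 13 servings → $7.15.
milk only: max(7.8/0.1, 766/443) = 78 servings → $15.60.
black beans + sweet potato: the both-tight solution has a negative serving — not a feasible corner.
black beans + milk: intersection lies outside the first quadrant.
sweet potato + milk: intersection lies outside the first quadrant.
The minimum over all feasible corners is $1.50.

$1.50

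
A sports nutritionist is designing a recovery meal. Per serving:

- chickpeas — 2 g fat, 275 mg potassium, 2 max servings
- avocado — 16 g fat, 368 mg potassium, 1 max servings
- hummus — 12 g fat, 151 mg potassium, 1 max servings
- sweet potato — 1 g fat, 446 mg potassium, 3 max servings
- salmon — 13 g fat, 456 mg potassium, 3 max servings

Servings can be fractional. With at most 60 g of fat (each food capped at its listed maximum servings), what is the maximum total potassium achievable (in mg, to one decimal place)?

Potassium per g fat: sweet potato 446, chickpeas 137.5, salmon 35.08, avocado 23, hummus 12.58.
Take 3 servings of sweet potato: uses 3 g fat, +1338.0 mg potassium (running total 1338.0 mg).
Take 2 servings of chickpeas: uses 4 g fat, +550.0 mg potassium (running total 1888.0 mg).
Take 3 servings of salmon: uses 39 g fat, +1368.0 mg potassium (running total 3256.0 mg).
Take 0.875 servings of avocado: uses 14 g fat, +322.0 mg potassium (running total 3578.0 mg).
Greedy by best ratio exhausts the fat allowance optimally: 3578.0 mg.

3578.0 mg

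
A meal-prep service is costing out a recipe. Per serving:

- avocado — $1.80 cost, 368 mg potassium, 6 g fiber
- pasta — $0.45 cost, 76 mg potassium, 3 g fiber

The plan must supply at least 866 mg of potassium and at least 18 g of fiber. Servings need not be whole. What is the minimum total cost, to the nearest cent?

$4.41

Two binding constraints pin down two serving amounts, so the optimal mix uses at most two foods. The candidates are each food alone (scaled to the tighter of potassium/fiber) and each pair with both constraints tight.
avocado only: max(866/368, 18/6) = 3 servings → $5.40.
pasta only: max(866/76, 18/3) = 11.39 servings → $5.13.
avocado + pasta with both tight: 1.898 servings and 2.204 servings → $4.41.
The minimum over all feasible corners is $4.41.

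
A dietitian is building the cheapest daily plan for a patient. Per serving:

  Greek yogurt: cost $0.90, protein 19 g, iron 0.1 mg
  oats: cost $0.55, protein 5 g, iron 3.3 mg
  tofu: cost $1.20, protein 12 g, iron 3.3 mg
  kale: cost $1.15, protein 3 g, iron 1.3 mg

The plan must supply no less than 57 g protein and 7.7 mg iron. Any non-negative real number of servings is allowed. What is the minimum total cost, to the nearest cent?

Compare the cost at each extreme point of the feasible region.
Greek yogurt only: max(57/19, 7.7/0.1) = 77 servings → $69.30.
oats only: max(57/5, 7.7/3.3) = 11.4 servings → $6.27.
tofu only: max(57/12, 7.7/3.3) = 4.75 servings → $5.70.
kale only: max(57/3, 7.7/1.3) = 19 servings → $21.85.
Greek yogurt + oats with both tight: 2.405 servings and 2.26 servings → $3.41.
Greek yogurt + tofu with both tight: 1.556 servings and 2.286 servings → $4.14.
Greek yogurt + kale with both tight: 2.09 servings and 5.762 servings → $8.51.
oats + tofu with both targets exact would need a negative amount; discard.
oats + kale with both targets exact would need a negative amount; discard.
tofu + kale: the both-tight solution has a negative serving — not a feasible corner.
The minimum over all feasible corners is $3.41.

$3.41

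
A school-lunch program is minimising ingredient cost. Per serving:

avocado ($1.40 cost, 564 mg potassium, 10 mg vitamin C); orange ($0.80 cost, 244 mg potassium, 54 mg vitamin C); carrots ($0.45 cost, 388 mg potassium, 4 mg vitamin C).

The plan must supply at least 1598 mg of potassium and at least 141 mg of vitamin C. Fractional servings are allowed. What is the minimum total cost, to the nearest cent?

avocado only: max(1598/564, 141/10) = 14.1 servings → $19.74.
orange only: max(1598/244, 141/54) = 6.549 servings → $5.24.
carrots only: max(1598/388, 141/4) = 35.25 servings → $15.86.
avocado + orange with both tight: 1.852 servings and 2.268 servings → $4.41.
avocado + carrots: intersection lies outside the first quadrant.
orange + carrots with both tight: 2.419 servings and 2.598 servings → $3.10.
The minimum over all feasible corners is $3.10.

$3.10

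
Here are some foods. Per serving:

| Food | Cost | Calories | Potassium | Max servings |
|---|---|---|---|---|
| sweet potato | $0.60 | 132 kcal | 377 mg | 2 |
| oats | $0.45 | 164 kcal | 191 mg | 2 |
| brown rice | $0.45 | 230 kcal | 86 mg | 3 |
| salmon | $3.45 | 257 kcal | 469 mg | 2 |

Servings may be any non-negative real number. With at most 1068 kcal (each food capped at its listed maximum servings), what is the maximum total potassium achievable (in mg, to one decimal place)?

2029.7 mg

Potassium per kcal: sweet potato 2.856, salmon 1.825, oats 1.165, brown rice 0.3739.
Take 2 servings of sweet potato: uses 264 kcal, +754.0 mg potassium (running total 754.0 mg).
Take 2 servings of salmon: uses 514 kcal, +938.0 mg potassium (running total 1692.0 mg).
Take 1.768 servings of oats: uses 290 kcal, +337.7 mg potassium (running total 2029.7 mg).
Filling greedily by potassium-per-kcal is optimal for one linear limit, giving 2029.7 mg.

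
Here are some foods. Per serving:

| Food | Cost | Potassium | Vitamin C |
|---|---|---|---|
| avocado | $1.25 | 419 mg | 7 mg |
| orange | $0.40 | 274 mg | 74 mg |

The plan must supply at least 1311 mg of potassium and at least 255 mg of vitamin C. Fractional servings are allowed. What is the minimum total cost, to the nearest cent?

$1.91

Compare the cost at each extreme point of the feasible region.
avocado only: max(1311/419, 255/7) = 36.43 servings → $45.54.
orange only: max(1311/274, 255/74) = 4.785 servings → $1.91.
avocado + orange with both tight: 0.9332 servings and 3.358 servings → $2.51.
Cheapest feasible corner: $1.91.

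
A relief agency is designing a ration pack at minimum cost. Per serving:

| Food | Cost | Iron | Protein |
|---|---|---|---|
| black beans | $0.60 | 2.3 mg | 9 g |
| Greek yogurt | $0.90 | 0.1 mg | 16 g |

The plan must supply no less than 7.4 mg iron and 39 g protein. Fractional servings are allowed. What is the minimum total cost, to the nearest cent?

black beans only: max(7.4/2.3, 39/9) = 4.333 servings → $2.60.
Greek yogurt only: max(7.4/0.1, 39/16) = 74 servings → $66.60.
black beans + Greek yogurt with both tight: 3.189 servings and 0.6435 servings → $2.49.
Cheapest feasible corner: $2.49.

$2.49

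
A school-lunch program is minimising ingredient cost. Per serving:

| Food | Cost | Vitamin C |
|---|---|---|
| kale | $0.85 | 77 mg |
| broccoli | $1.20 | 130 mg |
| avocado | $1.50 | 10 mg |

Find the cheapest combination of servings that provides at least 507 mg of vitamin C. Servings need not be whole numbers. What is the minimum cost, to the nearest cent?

$4.68

Cost per mg of vitamin C: broccoli $0.0092, kale $0.0110, avocado $0.1500.
With no serving limits, use only broccoli: 507 mg / 130 mg = 3.9 servings × $1.20 = $4.68.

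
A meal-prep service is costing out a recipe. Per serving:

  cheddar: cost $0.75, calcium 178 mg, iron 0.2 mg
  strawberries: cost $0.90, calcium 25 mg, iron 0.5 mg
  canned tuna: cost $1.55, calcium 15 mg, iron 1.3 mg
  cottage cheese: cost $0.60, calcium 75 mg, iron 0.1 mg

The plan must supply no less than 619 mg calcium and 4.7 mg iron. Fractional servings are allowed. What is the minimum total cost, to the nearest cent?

$7.25

With two linear requirements the optimum uses one or two foods; enumerate the corners.
cheddar only: max(619/178, 4.7/0.2) = 23.5 servings → $17.62.
strawberries only: max(619/25, 4.7/0.5) = 24.76 servings → $22.28.
canned tuna only: max(619/15, 4.7/1.3) = 41.27 servings → $63.96.
cottage cheese only: max(619/75, 4.7/0.1) = 47 servings → $28.20.
cheddar + strawberries with both tight: 2.286 servings and 8.486 servings → $9.35.
cheddar + canned tuna with both tight: 3.215 servings and 3.121 servings → $7.25.
cheddar + cottage cheese: intersection lies outside the first quadrant.
strawberries + canned tuna: the both-tight solution has a negative serving — not a feasible corner.
strawberries + cottage cheese with both tight: 8.303 servings and 5.486 servings → $10.76.
canned tuna + cottage cheese with both tight: 3.027 servings and 7.648 servings → $9.28.
Cheapest feasible corner: $7.25.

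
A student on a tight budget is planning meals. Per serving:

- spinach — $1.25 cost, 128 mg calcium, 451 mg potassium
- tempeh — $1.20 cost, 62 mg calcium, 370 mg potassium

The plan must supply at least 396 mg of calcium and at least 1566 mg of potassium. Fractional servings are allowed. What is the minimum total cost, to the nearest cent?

spinach only: max(396/128, 1566/451) = 3.472 servings → $4.34.
tempeh only: max(396/62, 1566/370) = 6.387 servings → $7.66.
spinach + tempeh with both tight: 2.548 servings and 1.127 servings → $4.54.
Cheapest feasible corner: $4.34.

$4.34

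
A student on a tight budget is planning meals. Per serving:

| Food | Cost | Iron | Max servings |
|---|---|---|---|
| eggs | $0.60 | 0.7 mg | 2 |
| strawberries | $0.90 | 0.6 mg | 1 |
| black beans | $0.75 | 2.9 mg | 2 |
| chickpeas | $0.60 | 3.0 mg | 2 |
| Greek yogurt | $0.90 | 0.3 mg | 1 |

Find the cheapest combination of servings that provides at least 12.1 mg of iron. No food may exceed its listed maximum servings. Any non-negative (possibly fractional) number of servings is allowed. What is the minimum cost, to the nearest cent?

Cost per mg of iron: chickpeas $0.2000, black beans $0.2586, eggs $0.8571, strawberries $1.5000, Greek yogurt $3.0000.
Take 2 servings of chickpeas: +6.0 mg iron for $1.20 (total $1.20, still need 6.1 mg).
Take 2 servings of black beans: +5.8 mg iron for $1.50 (total $2.70, still need 0.3 mg).
Take 0.4286 servings of eggs: +0.3 mg iron for $0.26 (total $2.96, still need 0.0 mg).
Greedy by cheapest-per-mg is optimal for a single linear constraint, so the minimum cost is $2.96.

$2.96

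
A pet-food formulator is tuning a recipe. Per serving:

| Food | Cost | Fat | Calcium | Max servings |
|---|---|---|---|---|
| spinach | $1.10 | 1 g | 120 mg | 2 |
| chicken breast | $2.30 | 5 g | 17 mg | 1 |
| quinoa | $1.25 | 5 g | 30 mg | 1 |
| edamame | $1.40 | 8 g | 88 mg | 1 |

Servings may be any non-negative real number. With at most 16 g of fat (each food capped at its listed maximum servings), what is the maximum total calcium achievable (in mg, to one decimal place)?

Calcium per g fat: spinach 120, edamame 11, quinoa 6, chicken breast 3.4.
Take 2 servings of spinach: uses 2 g fat, +240.0 mg calcium (running total 240.0 mg).
Take 1 serving of edamame: uses 8 g fat, +88.0 mg calcium (running total 328.0 mg).
Take 1 serving of quinoa: uses 5 g fat, +30.0 mg calcium (running total 358.0 mg).
Take 0.2 servings of chicken breast: uses 1 g fat, +3.4 mg calcium (running total 361.4 mg).
Filling greedily by calcium-per-g fat is optimal for one linear limit, giving 361.4 mg.

361.4 mg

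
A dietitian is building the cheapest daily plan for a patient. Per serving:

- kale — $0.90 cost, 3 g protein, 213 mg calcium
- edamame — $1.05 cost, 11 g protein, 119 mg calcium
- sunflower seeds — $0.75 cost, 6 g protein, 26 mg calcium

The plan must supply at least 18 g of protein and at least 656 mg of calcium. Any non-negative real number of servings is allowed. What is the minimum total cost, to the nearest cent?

$3.29

With two linear requirements the optimum uses one or two foods; enumerate the corners.
kale only: max(18/3, 656/213) = 6 servings → $5.40.
edamame only: max(18/11, 656/119) = 5.513 servings → $5.79.
sunflower seeds only: max(18/6, 656/26) = 25.23 servings → $18.92.
kale + edamame with both tight: 2.555 servings and 0.9396 servings → $3.29.
kale + sunflower seeds with both tight: 2.89 servings and 1.555 servings → $3.77.
edamame + sunflower seeds with both targets exact would need a negative amount; discard.
The minimum over all feasible corners is $3.29.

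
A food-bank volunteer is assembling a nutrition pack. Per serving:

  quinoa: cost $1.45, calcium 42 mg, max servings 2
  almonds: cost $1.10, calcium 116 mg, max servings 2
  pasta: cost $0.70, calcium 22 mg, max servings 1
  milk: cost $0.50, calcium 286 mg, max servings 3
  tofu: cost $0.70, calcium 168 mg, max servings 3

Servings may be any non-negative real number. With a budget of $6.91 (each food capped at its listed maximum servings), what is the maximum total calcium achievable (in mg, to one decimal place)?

Calcium per dollar: milk 572, tofu 240, almonds 105.5, pasta 31.43, quinoa 28.97.
Take 3 servings of milk: spends $1.50, +858.0 mg calcium (running total 858.0 mg).
Take 3 servings of tofu: spends $2.10, +504.0 mg calcium (running total 1362.0 mg).
Take 2 servings of almonds: spends $2.20, +232.0 mg calcium (running total 1594.0 mg).
Take 1 serving of pasta: spends $0.70, +22.0 mg calcium (running total 1616.0 mg).
Take 0.2828 servings of quinoa: spends $0.41, +11.9 mg calcium (running total 1627.9 mg).
Filling greedily by calcium-per-dollar is optimal for one linear limit, giving 1627.9 mg.

1627.9 mg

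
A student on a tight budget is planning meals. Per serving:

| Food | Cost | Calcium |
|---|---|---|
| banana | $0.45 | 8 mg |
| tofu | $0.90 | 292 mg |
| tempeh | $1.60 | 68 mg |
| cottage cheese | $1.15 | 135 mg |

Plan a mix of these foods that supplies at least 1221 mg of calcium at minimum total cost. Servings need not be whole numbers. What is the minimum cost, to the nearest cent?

Cost per mg of calcium: tofu $0.0031, cottage cheese $0.0085, tempeh $0.0235, banana $0.0563.
With no serving limits, use only tofu: 1221 mg / 292 mg = 4.182 servings × $0.90 = $3.76.

$3.76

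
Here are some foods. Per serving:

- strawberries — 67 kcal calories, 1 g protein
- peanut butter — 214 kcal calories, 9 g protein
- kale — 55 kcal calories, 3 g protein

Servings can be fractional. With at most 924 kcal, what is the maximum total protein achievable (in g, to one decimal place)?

Protein per kcal: kale 0.05455, peanut butter 0.04206, strawberries 0.01493.
With no serving limits, spend the whole calories allowance on kale: 924 kcal / 55 kcal × 3 g = 50.4 g.

50.4 g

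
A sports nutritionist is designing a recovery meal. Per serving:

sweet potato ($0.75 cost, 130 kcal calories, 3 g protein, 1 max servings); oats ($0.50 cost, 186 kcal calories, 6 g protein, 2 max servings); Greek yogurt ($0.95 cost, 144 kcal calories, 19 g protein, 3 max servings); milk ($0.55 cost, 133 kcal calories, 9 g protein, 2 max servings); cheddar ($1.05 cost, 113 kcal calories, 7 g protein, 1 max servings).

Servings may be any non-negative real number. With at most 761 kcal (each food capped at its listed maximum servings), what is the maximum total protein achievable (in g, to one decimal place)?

Protein per kcal: Greek yogurt 0.1319, milk 0.06767, cheddar 0.06195, oats 0.03226, sweet potato 0.02308.
Take 3 servings of Greek yogurt: uses 432 kcal, +57.0 g protein (running total 57.0 g).
Take 2 servings of milk: uses 266 kcal, +18.0 g protein (running total 75.0 g).
Take 0.5575 servings of cheddar: uses 63 kcal, +3.9 g protein (running total 78.9 g).
Greedy by best ratio exhausts the calories allowance optimally: 78.9 g.

78.9 g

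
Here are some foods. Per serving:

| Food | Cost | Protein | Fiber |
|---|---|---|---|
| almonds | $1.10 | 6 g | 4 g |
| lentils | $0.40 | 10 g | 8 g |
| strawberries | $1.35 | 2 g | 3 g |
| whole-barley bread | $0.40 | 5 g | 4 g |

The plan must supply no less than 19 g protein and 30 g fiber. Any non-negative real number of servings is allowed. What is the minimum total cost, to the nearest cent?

$1.50

almonds only: max(19/6, 30/4) = 7.5 servings → $8.25.
lentils only: max(19/10, 30/8) = 3.75 servings → $1.50.
strawberries only: max(19/2, 30/3) = 10 servings → $13.50.
whole-barley bread only: max(19/5, 30/4) = 7.5 servings → $3.00.
almonds + lentils: intersection lies outside the first quadrant.
almonds + strawberries: the both-tight solution has a negative serving — not a feasible corner.
almonds + whole-barley bread: intersection lies outside the first quadrant.
lentils + strawberries: the both-tight solution has a negative serving — not a feasible corner.
lentils + whole-barley bread (both tight): parallel constraints — no distinct corner.
strawberries + whole-barley bread: the both-tight solution has a negative serving — not a feasible corner.
So the least-cost plan costs $1.50.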